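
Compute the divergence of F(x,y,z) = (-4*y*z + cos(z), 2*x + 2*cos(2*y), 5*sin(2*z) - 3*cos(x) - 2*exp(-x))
-4*sin(2*y) + 10*cos(2*z)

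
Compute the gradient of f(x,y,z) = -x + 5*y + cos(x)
(-sin(x) - 1, 5, 0)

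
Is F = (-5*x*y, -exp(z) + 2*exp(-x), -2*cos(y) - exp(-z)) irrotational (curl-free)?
No, ∇×F = (exp(z) + 2*sin(y), 0, 5*x - 2*exp(-x))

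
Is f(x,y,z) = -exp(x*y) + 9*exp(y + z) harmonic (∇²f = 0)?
No, ∇²f = -x**2*exp(x*y) - y**2*exp(x*y) + 18*exp(y + z)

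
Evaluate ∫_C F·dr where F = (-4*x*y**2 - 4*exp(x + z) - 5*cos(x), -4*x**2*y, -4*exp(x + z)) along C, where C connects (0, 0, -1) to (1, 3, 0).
-18 - 4*E - 5*sin(1) + 4*exp(-1)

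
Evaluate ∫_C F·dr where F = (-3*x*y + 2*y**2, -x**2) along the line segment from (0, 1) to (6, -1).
46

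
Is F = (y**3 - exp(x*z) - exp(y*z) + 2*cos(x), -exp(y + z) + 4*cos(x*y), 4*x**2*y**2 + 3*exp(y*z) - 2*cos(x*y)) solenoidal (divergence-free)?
No, ∇·F = -4*x*sin(x*y) + 3*y*exp(y*z) - z*exp(x*z) - exp(y + z) - 2*sin(x)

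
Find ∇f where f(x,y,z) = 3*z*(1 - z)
(0, 0, 3 - 6*z)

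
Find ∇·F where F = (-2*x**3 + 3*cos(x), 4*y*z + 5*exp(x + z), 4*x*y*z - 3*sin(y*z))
-6*x**2 + 4*x*y - 3*y*cos(y*z) + 4*z - 3*sin(x)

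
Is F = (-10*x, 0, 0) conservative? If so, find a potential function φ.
Yes, F is conservative. φ = -5*x**2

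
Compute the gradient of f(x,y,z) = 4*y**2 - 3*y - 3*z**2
(0, 8*y - 3, -6*z)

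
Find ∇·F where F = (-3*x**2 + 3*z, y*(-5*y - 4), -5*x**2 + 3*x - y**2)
-6*x - 10*y - 4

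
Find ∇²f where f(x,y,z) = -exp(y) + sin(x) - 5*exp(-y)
-exp(y) - sin(x) - 5*exp(-y)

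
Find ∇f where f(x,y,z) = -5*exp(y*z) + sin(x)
(cos(x), -5*z*exp(y*z), -5*y*exp(y*z))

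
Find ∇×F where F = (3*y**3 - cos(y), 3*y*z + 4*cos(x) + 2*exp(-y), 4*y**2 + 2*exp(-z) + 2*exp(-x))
(5*y, 2*exp(-x), -9*y**2 - 4*sin(x) - sin(y))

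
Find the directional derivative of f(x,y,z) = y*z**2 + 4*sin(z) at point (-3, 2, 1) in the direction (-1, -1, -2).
-sqrt(6)*(8*cos(1) + 9)/6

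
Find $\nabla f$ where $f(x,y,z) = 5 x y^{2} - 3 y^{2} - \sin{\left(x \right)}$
(5*y**2 - cos(x), 2*y*(5*x - 3), 0)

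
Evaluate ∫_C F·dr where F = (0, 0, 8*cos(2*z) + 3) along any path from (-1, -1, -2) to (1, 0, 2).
8*sin(4) + 12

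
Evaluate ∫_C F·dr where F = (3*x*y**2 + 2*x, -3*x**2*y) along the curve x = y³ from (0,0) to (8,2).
256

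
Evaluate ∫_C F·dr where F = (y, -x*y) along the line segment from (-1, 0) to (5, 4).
-12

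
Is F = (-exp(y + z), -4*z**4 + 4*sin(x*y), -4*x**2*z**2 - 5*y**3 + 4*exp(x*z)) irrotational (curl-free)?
No, ∇×F = (-15*y**2 + 16*z**3, 8*x*z**2 - 4*z*exp(x*z) - exp(y + z), 4*y*cos(x*y) + exp(y + z))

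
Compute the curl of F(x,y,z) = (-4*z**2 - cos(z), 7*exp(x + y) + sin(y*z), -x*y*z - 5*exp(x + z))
(-x*z - y*cos(y*z), y*z - 8*z + 5*exp(x + z) + sin(z), 7*exp(x + y))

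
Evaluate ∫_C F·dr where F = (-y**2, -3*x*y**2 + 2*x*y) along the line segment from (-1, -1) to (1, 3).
-46/3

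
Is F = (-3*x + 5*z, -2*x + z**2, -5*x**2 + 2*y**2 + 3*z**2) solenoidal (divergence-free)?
No, ∇·F = 6*z - 3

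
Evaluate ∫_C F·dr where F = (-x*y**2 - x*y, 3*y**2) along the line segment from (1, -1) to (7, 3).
-88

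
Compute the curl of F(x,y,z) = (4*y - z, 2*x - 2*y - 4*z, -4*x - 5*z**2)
(4, 3, -2)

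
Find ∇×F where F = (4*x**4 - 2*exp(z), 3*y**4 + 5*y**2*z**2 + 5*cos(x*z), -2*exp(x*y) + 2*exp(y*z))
(-2*x*exp(x*y) + 5*x*sin(x*z) - 10*y**2*z + 2*z*exp(y*z), 2*y*exp(x*y) - 2*exp(z), -5*z*sin(x*z))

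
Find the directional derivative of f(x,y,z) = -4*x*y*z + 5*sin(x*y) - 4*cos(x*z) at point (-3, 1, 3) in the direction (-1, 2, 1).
sqrt(6)*(24*sin(9) - 35*cos(3) + 96)/6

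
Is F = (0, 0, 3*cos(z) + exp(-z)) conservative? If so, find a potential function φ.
Yes, F is conservative. φ = 3*sin(z) - exp(-z)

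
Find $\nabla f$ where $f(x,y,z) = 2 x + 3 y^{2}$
(2, 6*y, 0)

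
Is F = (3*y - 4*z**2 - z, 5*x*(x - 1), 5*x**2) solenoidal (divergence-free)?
Yes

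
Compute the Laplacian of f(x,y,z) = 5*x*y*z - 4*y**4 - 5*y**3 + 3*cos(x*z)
-3*x**2*cos(x*z) - 6*y*(8*y + 5) - 3*z**2*cos(x*z)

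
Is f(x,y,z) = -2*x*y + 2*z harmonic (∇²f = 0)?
Yes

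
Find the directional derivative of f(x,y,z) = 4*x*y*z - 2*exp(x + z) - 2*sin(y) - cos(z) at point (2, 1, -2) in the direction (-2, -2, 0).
sqrt(2)*(cos(1) + 13)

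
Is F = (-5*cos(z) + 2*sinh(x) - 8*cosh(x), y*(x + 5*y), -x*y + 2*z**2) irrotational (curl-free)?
No, ∇×F = (-x, y + 5*sin(z), y)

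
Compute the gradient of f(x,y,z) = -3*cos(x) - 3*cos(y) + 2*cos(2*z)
(3*sin(x), 3*sin(y), -4*sin(2*z))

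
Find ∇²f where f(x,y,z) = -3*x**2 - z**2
-8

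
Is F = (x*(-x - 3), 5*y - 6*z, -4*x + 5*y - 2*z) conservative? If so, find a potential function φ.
No, ∇×F = (11, 4, 0) ≠ 0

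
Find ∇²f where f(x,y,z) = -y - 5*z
0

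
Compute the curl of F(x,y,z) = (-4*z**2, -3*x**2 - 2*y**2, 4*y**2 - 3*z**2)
(8*y, -8*z, -6*x)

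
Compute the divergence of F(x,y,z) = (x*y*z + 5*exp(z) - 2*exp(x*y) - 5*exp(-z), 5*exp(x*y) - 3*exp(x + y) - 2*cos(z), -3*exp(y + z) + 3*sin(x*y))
5*x*exp(x*y) + y*z - 2*y*exp(x*y) - 3*exp(x + y) - 3*exp(y + z)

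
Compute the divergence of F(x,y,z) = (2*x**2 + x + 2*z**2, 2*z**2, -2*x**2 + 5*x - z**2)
4*x - 2*z + 1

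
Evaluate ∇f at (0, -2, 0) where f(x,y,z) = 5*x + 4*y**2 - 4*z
(5, -16, -4)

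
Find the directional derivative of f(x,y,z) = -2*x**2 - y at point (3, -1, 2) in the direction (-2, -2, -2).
13*sqrt(3)/3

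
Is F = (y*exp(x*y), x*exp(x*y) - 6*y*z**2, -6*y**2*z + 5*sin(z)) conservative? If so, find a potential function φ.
Yes, F is conservative. φ = -3*y**2*z**2 + exp(x*y) - 5*cos(z)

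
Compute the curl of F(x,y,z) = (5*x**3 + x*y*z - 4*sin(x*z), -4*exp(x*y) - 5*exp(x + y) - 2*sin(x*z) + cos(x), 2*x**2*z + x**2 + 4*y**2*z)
(2*x*cos(x*z) + 8*y*z, x*(y - 4*z - 4*cos(x*z) - 2), -x*z - 4*y*exp(x*y) - 2*z*cos(x*z) - 5*exp(x + y) - sin(x))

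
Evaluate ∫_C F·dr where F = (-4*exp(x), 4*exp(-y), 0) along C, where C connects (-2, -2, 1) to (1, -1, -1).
4*(1 + (-2 + E)*exp(3))*exp(-2)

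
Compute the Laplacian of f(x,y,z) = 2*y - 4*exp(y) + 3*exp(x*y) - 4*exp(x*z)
3*x**2*exp(x*y) - 4*x**2*exp(x*z) + 3*y**2*exp(x*y) - 4*z**2*exp(x*z) - 4*exp(y)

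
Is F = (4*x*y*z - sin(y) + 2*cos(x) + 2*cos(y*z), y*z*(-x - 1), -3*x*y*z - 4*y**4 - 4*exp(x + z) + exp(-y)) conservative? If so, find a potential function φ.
No, ∇×F = (x*y - 3*x*z - 16*y**3 + y - exp(-y), 4*x*y + 3*y*z - 2*y*sin(y*z) + 4*exp(x + z), -4*x*z - y*z + 2*z*sin(y*z) + cos(y)) ≠ 0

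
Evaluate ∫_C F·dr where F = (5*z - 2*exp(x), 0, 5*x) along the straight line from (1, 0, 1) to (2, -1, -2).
-25 - 2*exp(2) + 2*E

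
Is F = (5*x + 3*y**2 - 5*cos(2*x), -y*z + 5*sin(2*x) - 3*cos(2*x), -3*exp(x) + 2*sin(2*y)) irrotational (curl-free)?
No, ∇×F = (y + 4*cos(2*y), 3*exp(x), -6*y + 6*sin(2*x) + 10*cos(2*x))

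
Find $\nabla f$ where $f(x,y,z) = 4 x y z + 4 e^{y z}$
(4*y*z, 4*z*(x + exp(y*z)), 4*y*(x + exp(y*z)))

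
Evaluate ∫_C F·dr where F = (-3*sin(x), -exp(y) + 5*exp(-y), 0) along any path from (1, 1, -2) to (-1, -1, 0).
-8*sinh(1)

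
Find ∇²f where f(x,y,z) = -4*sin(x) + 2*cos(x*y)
-2*x**2*cos(x*y) - 2*y**2*cos(x*y) + 4*sin(x)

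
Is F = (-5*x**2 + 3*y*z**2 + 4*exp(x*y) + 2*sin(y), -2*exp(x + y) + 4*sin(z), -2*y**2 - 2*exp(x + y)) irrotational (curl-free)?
No, ∇×F = (-4*y - 2*exp(x + y) - 4*cos(z), 6*y*z + 2*exp(x + y), -4*x*exp(x*y) - 3*z**2 - 2*exp(x + y) - 2*cos(y))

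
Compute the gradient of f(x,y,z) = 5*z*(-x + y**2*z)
(-5*z, 10*y*z**2, -5*x + 10*y**2*z)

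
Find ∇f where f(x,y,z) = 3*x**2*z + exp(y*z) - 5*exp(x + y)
(6*x*z - 5*exp(x + y), z*exp(y*z) - 5*exp(x + y), 3*x**2 + y*exp(y*z))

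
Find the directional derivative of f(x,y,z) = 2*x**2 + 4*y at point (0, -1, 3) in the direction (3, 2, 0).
8*sqrt(13)/13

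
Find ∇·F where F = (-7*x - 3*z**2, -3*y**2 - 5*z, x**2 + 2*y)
-6*y - 7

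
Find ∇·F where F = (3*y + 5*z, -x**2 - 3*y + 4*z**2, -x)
-3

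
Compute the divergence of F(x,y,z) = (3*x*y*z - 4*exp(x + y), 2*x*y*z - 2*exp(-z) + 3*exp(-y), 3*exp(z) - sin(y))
2*x*z + 3*y*z + 3*exp(z) - 4*exp(x + y) - 3*exp(-y)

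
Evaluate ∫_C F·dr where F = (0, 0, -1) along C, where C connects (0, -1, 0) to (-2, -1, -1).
1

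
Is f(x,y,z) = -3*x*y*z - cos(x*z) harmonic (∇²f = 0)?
No, ∇²f = (x**2 + z**2)*cos(x*z)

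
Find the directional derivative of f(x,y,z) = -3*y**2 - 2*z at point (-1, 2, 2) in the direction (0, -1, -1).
7*sqrt(2)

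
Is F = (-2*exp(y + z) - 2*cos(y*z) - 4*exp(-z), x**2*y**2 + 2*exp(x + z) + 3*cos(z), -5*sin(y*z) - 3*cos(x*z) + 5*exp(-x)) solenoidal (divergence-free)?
No, ∇·F = 2*x**2*y + 3*x*sin(x*z) - 5*y*cos(y*z)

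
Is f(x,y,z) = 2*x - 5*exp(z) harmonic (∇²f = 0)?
No, ∇²f = -5*exp(z)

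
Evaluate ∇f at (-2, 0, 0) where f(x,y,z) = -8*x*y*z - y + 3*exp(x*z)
(0, -1, -6)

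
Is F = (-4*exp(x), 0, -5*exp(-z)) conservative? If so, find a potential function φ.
Yes, F is conservative. φ = -4*exp(x) + 5*exp(-z)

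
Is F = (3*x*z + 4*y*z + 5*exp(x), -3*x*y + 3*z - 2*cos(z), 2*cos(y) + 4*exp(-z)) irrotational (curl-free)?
No, ∇×F = (-2*sin(y) - 2*sin(z) - 3, 3*x + 4*y, -3*y - 4*z)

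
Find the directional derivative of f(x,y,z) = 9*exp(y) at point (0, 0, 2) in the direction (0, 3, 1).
27*sqrt(10)/10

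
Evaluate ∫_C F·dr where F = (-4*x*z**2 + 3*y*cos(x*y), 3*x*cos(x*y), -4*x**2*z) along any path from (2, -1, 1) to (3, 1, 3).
-154 + 3*sin(3) + 3*sin(2)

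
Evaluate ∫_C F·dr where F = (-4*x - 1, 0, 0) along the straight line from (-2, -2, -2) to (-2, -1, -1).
0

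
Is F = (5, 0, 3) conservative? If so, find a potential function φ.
Yes, F is conservative. φ = 5*x + 3*z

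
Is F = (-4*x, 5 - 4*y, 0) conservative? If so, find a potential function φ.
Yes, F is conservative. φ = -2*x**2 - 2*y**2 + 5*y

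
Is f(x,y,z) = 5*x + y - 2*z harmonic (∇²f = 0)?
Yes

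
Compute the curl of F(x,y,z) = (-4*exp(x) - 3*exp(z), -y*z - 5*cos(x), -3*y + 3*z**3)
(y - 3, -3*exp(z), 5*sin(x))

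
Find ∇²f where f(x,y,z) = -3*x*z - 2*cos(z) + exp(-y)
2*cos(z) + exp(-y)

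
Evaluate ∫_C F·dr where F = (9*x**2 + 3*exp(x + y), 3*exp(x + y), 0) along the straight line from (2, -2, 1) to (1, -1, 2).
-21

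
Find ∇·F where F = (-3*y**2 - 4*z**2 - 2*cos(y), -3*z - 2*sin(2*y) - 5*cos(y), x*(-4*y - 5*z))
-5*x + 5*sin(y) - 4*cos(2*y)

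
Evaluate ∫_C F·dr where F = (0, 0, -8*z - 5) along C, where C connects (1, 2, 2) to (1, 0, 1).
17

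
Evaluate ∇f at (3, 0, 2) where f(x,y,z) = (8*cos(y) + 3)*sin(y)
(0, 11, 0)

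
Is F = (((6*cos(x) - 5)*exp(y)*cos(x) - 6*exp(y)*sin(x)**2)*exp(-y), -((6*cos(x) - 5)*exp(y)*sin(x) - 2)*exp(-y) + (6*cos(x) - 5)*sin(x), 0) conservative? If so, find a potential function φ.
Yes, F is conservative. φ = ((6*cos(x) - 5)*exp(y)*sin(x) - 2)*exp(-y)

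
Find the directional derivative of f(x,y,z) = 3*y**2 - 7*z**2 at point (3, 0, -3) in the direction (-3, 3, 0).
0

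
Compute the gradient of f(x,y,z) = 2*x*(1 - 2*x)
(2 - 8*x, 0, 0)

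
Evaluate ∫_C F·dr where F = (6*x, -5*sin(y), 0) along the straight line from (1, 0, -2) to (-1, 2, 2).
-5 + 5*cos(2)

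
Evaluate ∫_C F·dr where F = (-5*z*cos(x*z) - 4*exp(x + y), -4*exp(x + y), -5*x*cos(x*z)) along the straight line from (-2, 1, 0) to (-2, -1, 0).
-(4 - 4*exp(2))*exp(-3)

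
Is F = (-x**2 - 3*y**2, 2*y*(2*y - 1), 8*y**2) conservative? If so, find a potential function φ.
No, ∇×F = (16*y, 0, 6*y) ≠ 0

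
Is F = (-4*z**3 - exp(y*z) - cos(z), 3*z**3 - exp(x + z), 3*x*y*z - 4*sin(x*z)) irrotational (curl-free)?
No, ∇×F = (3*x*z - 9*z**2 + exp(x + z), -3*y*z - y*exp(y*z) - 12*z**2 + 4*z*cos(x*z) + sin(z), z*exp(y*z) - exp(x + z))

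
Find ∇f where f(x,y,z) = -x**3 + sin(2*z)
(-3*x**2, 0, 2*cos(2*z))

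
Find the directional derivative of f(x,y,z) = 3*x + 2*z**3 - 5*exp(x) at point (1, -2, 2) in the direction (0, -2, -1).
-24*sqrt(5)/5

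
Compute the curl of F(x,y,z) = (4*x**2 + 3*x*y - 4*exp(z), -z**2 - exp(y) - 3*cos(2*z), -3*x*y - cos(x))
(-3*x + 2*z - 6*sin(2*z), 3*y - 4*exp(z) - sin(x), -3*x)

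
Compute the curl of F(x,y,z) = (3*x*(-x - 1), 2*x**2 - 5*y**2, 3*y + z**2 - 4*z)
(3, 0, 4*x)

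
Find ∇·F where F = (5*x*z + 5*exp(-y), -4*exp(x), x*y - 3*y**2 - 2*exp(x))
5*z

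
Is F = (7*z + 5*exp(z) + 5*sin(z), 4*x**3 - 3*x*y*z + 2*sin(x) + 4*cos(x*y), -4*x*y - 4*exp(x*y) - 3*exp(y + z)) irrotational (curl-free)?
No, ∇×F = (3*x*y - 4*x*exp(x*y) - 4*x - 3*exp(y + z), 4*y*exp(x*y) + 4*y + 5*exp(z) + 5*cos(z) + 7, 12*x**2 - 3*y*z - 4*y*sin(x*y) + 2*cos(x))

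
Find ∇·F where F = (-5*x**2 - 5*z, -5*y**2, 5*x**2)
-10*x - 10*y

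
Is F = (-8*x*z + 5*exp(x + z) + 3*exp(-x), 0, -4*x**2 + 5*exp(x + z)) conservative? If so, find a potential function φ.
Yes, F is conservative. φ = -4*x**2*z + 5*exp(x + z) - 3*exp(-x)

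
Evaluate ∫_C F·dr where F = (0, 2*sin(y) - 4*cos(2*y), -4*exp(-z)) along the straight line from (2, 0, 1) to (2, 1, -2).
-2*sin(2) - 4*exp(-1) - 2*cos(1) + 2 + 4*exp(2)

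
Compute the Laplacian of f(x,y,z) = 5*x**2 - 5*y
10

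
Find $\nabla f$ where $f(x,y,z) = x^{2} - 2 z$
(2*x, 0, -2)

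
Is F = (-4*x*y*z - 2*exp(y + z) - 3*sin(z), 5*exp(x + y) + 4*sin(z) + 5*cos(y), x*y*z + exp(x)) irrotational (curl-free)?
No, ∇×F = (x*z - 4*cos(z), -4*x*y - y*z - exp(x) - 2*exp(y + z) - 3*cos(z), 4*x*z + 5*exp(x + y) + 2*exp(y + z))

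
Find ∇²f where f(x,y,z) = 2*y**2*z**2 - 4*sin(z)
4*y**2 + 4*z**2 + 4*sin(z)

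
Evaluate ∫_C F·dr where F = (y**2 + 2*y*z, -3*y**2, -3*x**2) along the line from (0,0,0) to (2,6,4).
-176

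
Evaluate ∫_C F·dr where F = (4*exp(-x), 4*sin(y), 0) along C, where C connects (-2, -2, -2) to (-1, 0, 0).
-4*E - 4 + 4*cos(2) + 4*exp(2)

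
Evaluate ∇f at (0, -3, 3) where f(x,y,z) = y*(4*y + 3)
(0, -21, 0)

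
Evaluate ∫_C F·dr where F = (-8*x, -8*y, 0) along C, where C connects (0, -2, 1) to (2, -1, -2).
-4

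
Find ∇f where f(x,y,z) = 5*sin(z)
(0, 0, 5*cos(z))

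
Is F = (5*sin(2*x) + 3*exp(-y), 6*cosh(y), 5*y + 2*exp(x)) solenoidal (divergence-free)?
No, ∇·F = 10*cos(2*x) + 6*sinh(y)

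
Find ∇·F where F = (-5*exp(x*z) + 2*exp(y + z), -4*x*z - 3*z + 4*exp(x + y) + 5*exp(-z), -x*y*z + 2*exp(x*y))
-x*y - 5*z*exp(x*z) + 4*exp(x + y)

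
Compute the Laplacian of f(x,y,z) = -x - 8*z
0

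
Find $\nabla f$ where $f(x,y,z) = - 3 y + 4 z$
(0, -3, 4)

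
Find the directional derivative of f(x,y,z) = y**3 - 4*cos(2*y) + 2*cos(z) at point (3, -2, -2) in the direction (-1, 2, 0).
8*sqrt(5)*(3 - 2*sin(4))/5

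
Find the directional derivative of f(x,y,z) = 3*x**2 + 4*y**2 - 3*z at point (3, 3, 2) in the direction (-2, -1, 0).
-12*sqrt(5)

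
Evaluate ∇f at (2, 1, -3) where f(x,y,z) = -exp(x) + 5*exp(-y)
(-exp(2), -5*exp(-1), 0)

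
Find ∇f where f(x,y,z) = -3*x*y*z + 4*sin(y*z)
(-3*y*z, z*(-3*x + 4*cos(y*z)), y*(-3*x + 4*cos(y*z)))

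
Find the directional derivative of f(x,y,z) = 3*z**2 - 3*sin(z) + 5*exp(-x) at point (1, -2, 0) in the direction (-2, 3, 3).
sqrt(22)*(10 - 9*E)*exp(-1)/22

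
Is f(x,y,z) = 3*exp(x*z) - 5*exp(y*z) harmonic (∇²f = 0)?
No, ∇²f = 3*x**2*exp(x*z) - 5*y**2*exp(y*z) + 3*z**2*exp(x*z) - 5*z**2*exp(y*z)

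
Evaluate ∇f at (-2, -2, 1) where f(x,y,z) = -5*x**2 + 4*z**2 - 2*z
(20, 0, 6)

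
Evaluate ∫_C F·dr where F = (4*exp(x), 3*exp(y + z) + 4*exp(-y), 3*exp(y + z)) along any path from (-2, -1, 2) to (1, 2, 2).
(-8 + (5 + 3*exp(3))*exp(3))*exp(-2)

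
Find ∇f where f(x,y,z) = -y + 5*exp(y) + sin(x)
(cos(x), 5*exp(y) - 1, 0)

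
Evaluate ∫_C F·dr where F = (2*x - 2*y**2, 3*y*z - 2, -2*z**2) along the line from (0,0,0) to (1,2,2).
-3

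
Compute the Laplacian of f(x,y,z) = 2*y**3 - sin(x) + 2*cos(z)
12*y + sin(x) - 2*cos(z)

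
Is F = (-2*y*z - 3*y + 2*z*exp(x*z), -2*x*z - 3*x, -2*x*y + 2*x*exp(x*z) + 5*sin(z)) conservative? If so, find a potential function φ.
Yes, F is conservative. φ = -2*x*y*z - 3*x*y + 2*exp(x*z) - 5*cos(z)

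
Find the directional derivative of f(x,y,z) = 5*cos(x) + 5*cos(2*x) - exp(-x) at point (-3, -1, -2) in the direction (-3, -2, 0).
-3*sqrt(13)*(10*sin(6) + 5*sin(3) + exp(3))/13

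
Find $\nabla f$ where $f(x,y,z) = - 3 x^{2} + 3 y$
(-6*x, 3, 0)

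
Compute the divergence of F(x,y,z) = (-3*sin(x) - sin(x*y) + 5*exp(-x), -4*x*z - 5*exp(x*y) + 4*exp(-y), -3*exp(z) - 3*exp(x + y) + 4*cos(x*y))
-5*x*exp(x*y) - y*cos(x*y) - 3*exp(z) - 3*cos(x) - 4*exp(-y) - 5*exp(-x)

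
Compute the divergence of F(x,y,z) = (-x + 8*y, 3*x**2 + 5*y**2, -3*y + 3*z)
10*y + 2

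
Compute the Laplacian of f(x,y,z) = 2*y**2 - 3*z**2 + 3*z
-2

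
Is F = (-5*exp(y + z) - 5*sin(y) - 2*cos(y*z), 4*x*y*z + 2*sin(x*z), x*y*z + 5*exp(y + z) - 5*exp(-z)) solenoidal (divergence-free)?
No, ∇·F = x*y + 4*x*z + 5*exp(y + z) + 5*exp(-z)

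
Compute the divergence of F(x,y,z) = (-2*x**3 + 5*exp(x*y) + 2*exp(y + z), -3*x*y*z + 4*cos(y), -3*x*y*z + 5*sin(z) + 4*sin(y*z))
-6*x**2 - 3*x*y - 3*x*z + 5*y*exp(x*y) + 4*y*cos(y*z) - 4*sin(y) + 5*cos(z)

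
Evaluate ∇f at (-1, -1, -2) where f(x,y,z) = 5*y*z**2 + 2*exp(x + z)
(2*exp(-3), 20, 2*exp(-3) + 20)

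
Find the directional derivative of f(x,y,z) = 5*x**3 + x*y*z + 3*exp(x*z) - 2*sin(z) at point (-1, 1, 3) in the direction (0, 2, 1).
-sqrt(5)*(2*exp(3)*cos(3) + 3 + 7*exp(3))*exp(-3)/5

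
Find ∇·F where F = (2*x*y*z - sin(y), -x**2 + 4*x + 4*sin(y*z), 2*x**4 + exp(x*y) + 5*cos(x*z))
-5*x*sin(x*z) + 2*y*z + 4*z*cos(y*z)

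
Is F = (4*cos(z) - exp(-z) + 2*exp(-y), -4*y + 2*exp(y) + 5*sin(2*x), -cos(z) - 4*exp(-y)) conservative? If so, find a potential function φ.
No, ∇×F = (4*exp(-y), -4*sin(z) + exp(-z), 10*cos(2*x) + 2*exp(-y)) ≠ 0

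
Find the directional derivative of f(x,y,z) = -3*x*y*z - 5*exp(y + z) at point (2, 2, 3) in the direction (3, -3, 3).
-4*sqrt(3)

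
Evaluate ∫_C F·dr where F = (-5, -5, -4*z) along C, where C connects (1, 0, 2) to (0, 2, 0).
3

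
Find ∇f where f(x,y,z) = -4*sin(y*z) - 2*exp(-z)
(0, -4*z*cos(y*z), -4*y*cos(y*z) + 2*exp(-z))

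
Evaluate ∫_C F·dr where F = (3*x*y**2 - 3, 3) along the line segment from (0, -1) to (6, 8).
1602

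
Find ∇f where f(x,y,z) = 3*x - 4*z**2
(3, 0, -8*z)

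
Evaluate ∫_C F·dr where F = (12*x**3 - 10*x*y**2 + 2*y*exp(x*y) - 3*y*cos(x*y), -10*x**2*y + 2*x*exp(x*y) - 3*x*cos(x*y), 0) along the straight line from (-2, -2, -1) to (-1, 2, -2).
-2*exp(4) + 3*sin(4) + 2*exp(-2) + 3*sin(2) + 15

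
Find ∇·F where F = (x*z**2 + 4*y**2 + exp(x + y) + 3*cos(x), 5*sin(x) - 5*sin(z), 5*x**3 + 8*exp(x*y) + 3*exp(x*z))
3*x*exp(x*z) + z**2 + exp(x + y) - 3*sin(x)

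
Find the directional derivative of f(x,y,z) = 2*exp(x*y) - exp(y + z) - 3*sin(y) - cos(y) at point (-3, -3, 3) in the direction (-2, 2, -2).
sqrt(3)*(-sin(3)/3 - cos(3))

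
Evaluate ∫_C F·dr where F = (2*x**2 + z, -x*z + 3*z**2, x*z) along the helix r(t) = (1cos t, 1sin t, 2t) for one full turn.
2*pi*(26 - pi)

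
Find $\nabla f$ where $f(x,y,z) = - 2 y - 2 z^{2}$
(0, -2, -4*z)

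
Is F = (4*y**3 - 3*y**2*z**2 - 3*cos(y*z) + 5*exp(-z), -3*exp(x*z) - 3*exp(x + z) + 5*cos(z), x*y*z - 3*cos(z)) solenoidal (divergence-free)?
No, ∇·F = x*y + 3*sin(z)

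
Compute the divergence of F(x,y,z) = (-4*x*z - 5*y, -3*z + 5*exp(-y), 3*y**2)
-4*z - 5*exp(-y)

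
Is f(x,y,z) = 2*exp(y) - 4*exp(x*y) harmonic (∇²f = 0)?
No, ∇²f = -4*x**2*exp(x*y) - 4*y**2*exp(x*y) + 2*exp(y)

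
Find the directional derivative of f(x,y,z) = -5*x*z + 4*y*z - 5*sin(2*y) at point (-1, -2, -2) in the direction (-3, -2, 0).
2*sqrt(13)*(-7 + 10*cos(4))/13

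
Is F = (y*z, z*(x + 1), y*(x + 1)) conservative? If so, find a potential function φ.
Yes, F is conservative. φ = y*z*(x + 1)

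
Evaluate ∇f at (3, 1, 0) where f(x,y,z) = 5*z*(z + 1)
(0, 0, 5)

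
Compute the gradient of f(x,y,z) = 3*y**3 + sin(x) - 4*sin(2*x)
(cos(x) - 8*cos(2*x), 9*y**2, 0)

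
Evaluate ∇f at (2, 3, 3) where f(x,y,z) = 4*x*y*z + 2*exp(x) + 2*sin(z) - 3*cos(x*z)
(9*sin(6) + 2*exp(2) + 36, 24, 2*cos(3) + 6*sin(6) + 24)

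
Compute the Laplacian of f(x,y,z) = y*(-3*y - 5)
-6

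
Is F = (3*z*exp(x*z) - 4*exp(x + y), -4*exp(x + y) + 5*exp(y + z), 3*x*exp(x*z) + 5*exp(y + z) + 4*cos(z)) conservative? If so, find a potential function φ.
Yes, F is conservative. φ = 3*exp(x*z) - 4*exp(x + y) + 5*exp(y + z) + 4*sin(z)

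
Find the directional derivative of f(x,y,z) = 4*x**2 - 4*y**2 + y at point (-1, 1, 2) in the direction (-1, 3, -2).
-13*sqrt(14)/14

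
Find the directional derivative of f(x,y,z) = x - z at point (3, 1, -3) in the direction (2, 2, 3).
-sqrt(17)/17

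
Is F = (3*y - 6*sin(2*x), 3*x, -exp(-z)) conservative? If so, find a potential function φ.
Yes, F is conservative. φ = 3*x*y + 3*cos(2*x) + exp(-z)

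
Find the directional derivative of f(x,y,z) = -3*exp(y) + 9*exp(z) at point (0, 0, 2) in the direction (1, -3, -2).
9*sqrt(14)*(1 - 2*exp(2))/14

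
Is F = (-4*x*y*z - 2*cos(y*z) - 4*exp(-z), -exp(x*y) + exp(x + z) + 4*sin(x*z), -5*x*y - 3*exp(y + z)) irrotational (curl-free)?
No, ∇×F = (-4*x*cos(x*z) - 5*x - exp(x + z) - 3*exp(y + z), (y*(-4*x + 2*sin(y*z) + 5)*exp(z) + 4)*exp(-z), 4*x*z - y*exp(x*y) - 2*z*sin(y*z) + 4*z*cos(x*z) + exp(x + z))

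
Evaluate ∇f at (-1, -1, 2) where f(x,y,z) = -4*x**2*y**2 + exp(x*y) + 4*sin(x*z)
(8*cos(2) - E + 8, 8 - E, -4*cos(2))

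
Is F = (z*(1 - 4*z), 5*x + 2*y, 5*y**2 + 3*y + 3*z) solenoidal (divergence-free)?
No, ∇·F = 5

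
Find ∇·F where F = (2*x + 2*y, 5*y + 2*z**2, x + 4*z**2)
8*z + 7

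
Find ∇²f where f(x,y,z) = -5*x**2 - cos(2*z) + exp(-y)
4*cos(2*z) - 10 + exp(-y)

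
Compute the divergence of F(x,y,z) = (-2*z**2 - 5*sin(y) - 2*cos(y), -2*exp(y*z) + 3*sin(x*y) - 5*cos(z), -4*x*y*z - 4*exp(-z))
-4*x*y + 3*x*cos(x*y) - 2*z*exp(y*z) + 4*exp(-z)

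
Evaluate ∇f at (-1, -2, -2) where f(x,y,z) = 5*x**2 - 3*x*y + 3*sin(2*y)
(-4, 6*cos(4) + 3, 0)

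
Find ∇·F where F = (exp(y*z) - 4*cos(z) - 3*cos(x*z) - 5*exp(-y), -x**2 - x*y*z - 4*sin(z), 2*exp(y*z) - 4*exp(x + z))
-x*z + 2*y*exp(y*z) + 3*z*sin(x*z) - 4*exp(x + z)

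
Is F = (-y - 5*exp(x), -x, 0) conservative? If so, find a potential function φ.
Yes, F is conservative. φ = -x*y - 5*exp(x)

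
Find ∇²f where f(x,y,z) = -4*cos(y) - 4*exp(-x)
4*cos(y) - 4*exp(-x)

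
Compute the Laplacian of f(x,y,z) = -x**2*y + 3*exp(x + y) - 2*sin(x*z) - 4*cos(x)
2*x**2*sin(x*z) - 2*y + 2*z**2*sin(x*z) + 6*exp(x + y) + 4*cos(x)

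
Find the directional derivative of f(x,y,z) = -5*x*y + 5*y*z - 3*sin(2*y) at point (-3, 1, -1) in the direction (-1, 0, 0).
5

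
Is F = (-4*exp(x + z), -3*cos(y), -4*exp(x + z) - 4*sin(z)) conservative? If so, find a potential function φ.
Yes, F is conservative. φ = -4*exp(x + z) - 3*sin(y) + 4*cos(z)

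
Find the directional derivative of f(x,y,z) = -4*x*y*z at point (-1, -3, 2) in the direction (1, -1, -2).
20*sqrt(6)/3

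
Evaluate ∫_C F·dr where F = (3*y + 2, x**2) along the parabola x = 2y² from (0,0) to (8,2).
368/5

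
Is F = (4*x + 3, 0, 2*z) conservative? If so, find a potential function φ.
Yes, F is conservative. φ = 2*x**2 + 3*x + z**2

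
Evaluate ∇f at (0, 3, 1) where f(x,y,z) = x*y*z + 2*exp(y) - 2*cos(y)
(3, 2*sin(3) + 2*exp(3), 0)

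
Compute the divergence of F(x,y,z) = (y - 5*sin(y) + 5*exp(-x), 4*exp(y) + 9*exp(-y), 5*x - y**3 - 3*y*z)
-3*y + 4*exp(y) - 9*exp(-y) - 5*exp(-x)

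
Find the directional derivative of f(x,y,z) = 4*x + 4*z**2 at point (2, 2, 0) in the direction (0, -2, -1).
0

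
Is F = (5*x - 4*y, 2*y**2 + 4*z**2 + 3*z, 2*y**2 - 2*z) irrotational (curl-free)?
No, ∇×F = (4*y - 8*z - 3, 0, 4)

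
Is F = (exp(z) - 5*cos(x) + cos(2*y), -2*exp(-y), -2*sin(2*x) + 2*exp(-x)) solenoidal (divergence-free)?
No, ∇·F = 5*sin(x) + 2*exp(-y)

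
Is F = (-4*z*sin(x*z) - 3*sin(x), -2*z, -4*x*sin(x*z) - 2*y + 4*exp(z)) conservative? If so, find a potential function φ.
Yes, F is conservative. φ = -2*y*z + 4*exp(z) + 3*cos(x) + 4*cos(x*z)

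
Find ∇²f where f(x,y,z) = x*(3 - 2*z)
0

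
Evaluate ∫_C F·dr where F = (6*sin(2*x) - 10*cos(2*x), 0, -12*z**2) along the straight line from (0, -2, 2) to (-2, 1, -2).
5*sin(4) - 3*cos(4) + 67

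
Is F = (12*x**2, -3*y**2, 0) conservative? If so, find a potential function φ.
Yes, F is conservative. φ = 4*x**3 - y**3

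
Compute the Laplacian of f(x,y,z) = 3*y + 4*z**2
8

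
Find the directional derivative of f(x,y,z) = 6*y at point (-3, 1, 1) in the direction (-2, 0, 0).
0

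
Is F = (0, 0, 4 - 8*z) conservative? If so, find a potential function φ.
Yes, F is conservative. φ = 4*z*(1 - z)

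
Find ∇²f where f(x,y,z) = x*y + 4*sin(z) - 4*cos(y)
-4*sin(z) + 4*cos(y)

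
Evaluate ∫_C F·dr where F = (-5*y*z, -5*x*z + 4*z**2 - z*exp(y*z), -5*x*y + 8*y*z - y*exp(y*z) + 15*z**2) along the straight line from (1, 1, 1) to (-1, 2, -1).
-11 - exp(-2) + E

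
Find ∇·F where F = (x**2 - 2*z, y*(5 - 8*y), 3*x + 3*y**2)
2*x - 16*y + 5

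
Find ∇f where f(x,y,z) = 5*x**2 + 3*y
(10*x, 3, 0)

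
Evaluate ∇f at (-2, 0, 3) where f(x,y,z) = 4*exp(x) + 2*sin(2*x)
(4*cos(4) + 4*exp(-2), 0, 0)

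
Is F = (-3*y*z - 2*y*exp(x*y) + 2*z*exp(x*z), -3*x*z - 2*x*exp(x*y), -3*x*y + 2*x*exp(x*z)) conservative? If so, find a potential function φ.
Yes, F is conservative. φ = -3*x*y*z - 2*exp(x*y) + 2*exp(x*z)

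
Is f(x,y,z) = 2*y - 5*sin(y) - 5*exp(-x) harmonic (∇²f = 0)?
No, ∇²f = 5*sin(y) - 5*exp(-x)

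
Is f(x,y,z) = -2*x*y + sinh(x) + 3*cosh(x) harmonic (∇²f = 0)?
No, ∇²f = sinh(x) + 3*cosh(x)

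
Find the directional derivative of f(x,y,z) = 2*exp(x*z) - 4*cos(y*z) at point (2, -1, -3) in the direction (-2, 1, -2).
-4*sin(3)/3 + 4*exp(-6)/3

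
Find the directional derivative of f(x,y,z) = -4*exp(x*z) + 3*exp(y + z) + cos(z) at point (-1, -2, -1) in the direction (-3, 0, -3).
-sqrt(2)*(3 + exp(3)*sin(1) + 8*exp(4))*exp(-3)/2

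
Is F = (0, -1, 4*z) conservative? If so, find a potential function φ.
Yes, F is conservative. φ = -y + 2*z**2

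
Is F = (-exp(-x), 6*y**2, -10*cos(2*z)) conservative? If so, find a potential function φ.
Yes, F is conservative. φ = 2*y**3 - 5*sin(2*z) + exp(-x)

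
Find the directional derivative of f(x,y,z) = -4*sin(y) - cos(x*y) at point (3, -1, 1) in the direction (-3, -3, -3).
2*sqrt(3)*(sin(3) + 2*cos(1))/3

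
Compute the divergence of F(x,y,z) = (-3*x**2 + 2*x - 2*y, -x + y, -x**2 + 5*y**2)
3 - 6*x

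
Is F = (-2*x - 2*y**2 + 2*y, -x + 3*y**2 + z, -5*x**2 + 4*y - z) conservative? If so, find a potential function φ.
No, ∇×F = (3, 10*x, 4*y - 3) ≠ 0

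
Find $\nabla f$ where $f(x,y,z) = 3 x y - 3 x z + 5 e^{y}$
(3*y - 3*z, 3*x + 5*exp(y), -3*x)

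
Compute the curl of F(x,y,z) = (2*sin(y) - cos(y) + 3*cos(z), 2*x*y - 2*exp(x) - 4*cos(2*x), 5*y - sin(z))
(5, -3*sin(z), 2*y - 2*exp(x) + 8*sin(2*x) - sin(y) - 2*cos(y))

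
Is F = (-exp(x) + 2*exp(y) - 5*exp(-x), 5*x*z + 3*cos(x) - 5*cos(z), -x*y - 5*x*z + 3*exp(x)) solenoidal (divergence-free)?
No, ∇·F = -5*x - exp(x) + 5*exp(-x)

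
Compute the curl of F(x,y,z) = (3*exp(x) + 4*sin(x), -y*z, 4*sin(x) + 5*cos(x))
(y, 5*sin(x) - 4*cos(x), 0)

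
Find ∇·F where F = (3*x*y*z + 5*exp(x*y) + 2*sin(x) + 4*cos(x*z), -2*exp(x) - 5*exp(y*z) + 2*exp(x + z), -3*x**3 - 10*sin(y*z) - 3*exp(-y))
3*y*z + 5*y*exp(x*y) - 10*y*cos(y*z) - 5*z*exp(y*z) - 4*z*sin(x*z) + 2*cos(x)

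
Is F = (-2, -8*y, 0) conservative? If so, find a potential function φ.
Yes, F is conservative. φ = -2*x - 4*y**2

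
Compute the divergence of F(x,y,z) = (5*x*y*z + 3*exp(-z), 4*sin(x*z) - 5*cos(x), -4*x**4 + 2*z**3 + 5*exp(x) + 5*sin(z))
5*y*z + 6*z**2 + 5*cos(z)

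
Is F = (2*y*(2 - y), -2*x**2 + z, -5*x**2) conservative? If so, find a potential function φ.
No, ∇×F = (-1, 10*x, -4*x + 4*y - 4) ≠ 0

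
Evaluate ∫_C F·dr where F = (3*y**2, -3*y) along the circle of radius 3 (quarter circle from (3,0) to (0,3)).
-135/2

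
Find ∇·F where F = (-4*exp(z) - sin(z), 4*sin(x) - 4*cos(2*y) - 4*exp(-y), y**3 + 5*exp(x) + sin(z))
8*sin(2*y) + cos(z) + 4*exp(-y)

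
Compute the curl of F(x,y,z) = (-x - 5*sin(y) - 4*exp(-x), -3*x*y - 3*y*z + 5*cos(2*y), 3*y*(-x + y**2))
(-3*x + 9*y**2 + 3*y, 3*y, -3*y + 5*cos(y))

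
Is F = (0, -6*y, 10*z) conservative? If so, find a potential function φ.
Yes, F is conservative. φ = -3*y**2 + 5*z**2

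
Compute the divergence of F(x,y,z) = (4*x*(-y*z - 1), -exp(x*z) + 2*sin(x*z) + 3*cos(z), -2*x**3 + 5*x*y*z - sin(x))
5*x*y - 4*y*z - 4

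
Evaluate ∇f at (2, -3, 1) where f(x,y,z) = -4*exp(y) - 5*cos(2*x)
(10*sin(4), -4*exp(-3), 0)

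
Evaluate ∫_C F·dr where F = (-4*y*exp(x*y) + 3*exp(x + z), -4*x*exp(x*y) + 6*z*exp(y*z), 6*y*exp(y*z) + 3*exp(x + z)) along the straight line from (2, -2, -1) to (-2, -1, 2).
-10*exp(2) - 3*E + 4*exp(-4) + 6*exp(-2) + 3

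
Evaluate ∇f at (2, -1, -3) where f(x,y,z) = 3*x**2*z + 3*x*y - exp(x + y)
(-39 - E, 6 - E, 12)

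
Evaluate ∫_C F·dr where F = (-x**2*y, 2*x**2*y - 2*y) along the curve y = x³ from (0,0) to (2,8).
352/3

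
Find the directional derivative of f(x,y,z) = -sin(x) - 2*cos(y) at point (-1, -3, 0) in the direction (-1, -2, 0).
sqrt(5)*(cos(1) + 4*sin(3))/5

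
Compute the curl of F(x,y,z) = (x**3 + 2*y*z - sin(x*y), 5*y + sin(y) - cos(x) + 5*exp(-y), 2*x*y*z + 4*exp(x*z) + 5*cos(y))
(2*x*z - 5*sin(y), -2*y*z + 2*y - 4*z*exp(x*z), x*cos(x*y) - 2*z + sin(x))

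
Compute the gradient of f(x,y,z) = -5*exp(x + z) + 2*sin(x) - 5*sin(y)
(-5*exp(x + z) + 2*cos(x), -5*cos(y), -5*exp(x + z))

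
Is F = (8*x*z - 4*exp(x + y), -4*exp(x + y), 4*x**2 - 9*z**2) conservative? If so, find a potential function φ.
Yes, F is conservative. φ = 4*x**2*z - 3*z**3 - 4*exp(x + y)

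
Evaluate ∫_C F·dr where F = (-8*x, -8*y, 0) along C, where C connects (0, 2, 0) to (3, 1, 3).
-24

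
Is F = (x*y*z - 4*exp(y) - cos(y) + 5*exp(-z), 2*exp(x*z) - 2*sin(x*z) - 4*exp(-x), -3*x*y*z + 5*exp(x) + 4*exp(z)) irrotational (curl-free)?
No, ∇×F = (x*(-3*z - 2*exp(x*z) + 2*cos(x*z)), x*y + 3*y*z - 5*exp(x) - 5*exp(-z), -x*z + 2*z*exp(x*z) - 2*z*cos(x*z) + 4*exp(y) - sin(y) + 4*exp(-x))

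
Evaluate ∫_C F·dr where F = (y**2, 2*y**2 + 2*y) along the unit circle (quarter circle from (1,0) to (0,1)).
1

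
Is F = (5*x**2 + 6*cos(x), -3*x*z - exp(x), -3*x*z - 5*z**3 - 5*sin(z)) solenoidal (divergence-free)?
No, ∇·F = 7*x - 15*z**2 - 6*sin(x) - 5*cos(z)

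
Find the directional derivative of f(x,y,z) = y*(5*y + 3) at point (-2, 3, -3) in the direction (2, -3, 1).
-99*sqrt(14)/14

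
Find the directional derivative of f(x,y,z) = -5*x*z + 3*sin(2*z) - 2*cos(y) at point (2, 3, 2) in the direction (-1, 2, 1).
sqrt(6)*(cos(4) + 2*sin(3)/3)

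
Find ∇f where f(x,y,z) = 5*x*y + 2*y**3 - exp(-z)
(5*y, 5*x + 6*y**2, exp(-z))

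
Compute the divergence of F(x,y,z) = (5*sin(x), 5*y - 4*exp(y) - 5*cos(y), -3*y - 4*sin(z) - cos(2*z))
-4*exp(y) + 5*sin(y) + 2*sin(2*z) + 5*cos(x) - 4*cos(z) + 5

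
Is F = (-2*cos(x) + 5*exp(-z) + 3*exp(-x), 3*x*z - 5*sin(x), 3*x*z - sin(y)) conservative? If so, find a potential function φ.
No, ∇×F = (-3*x - cos(y), -3*z - 5*exp(-z), 3*z - 5*cos(x)) ≠ 0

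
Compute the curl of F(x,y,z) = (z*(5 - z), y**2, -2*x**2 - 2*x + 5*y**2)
(10*y, 4*x - 2*z + 7, 0)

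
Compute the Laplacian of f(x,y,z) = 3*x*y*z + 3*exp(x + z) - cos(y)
6*exp(x + z) + cos(y)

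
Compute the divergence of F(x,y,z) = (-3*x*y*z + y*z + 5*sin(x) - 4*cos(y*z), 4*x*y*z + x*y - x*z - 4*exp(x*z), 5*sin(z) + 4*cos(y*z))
4*x*z + x - 3*y*z - 4*y*sin(y*z) + 5*cos(x) + 5*cos(z)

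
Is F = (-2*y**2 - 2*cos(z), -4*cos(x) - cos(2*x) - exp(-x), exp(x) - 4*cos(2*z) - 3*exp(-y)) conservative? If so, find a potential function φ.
No, ∇×F = (3*exp(-y), -exp(x) + 2*sin(z), 4*y + 4*sin(x) + 2*sin(2*x) + exp(-x)) ≠ 0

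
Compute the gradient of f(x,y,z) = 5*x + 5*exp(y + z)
(5, 5*exp(y + z), 5*exp(y + z))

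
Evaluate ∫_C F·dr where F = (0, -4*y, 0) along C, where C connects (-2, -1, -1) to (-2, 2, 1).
-6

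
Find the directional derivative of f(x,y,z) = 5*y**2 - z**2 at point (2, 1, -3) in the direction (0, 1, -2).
-2*sqrt(5)/5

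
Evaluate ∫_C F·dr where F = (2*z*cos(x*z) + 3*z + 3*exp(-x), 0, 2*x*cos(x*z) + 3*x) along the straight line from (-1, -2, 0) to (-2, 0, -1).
-3*exp(2) + 2*sin(2) + 6 + 3*E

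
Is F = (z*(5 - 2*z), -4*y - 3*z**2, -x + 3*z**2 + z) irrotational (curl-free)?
No, ∇×F = (6*z, 6 - 4*z, 0)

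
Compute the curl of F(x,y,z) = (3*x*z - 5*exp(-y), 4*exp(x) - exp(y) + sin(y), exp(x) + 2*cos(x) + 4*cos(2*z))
(0, 3*x - exp(x) + 2*sin(x), 4*exp(x) - 5*exp(-y))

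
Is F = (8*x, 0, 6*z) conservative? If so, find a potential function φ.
Yes, F is conservative. φ = 4*x**2 + 3*z**2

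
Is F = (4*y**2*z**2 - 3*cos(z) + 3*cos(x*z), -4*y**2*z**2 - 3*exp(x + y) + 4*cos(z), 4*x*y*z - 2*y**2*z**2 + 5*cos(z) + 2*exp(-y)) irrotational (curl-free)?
No, ∇×F = (2*(2*(x*z + 2*y**2*z - y*z**2 + sin(z))*exp(y) - 1)*exp(-y), -3*x*sin(x*z) + 8*y**2*z - 4*y*z + 3*sin(z), -8*y*z**2 - 3*exp(x + y))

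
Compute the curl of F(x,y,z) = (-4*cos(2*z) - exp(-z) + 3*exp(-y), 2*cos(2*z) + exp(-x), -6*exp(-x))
(4*sin(2*z), 8*sin(2*z) + exp(-z) - 6*exp(-x), 3*exp(-y) - exp(-x))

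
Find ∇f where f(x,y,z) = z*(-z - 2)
(0, 0, -2*z - 2)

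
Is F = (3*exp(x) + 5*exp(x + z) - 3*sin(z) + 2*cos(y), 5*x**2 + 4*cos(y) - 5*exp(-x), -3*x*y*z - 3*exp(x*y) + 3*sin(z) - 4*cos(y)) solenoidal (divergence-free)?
No, ∇·F = -3*x*y + 3*exp(x) + 5*exp(x + z) - 4*sin(y) + 3*cos(z)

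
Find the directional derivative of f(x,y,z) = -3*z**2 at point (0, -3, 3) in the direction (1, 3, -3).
54*sqrt(19)/19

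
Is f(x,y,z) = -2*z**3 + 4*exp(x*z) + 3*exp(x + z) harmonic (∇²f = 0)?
No, ∇²f = 4*x**2*exp(x*z) + 4*z**2*exp(x*z) - 12*z + 6*exp(x + z)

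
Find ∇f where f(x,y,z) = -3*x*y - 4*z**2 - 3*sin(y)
(-3*y, -3*x - 3*cos(y), -8*z)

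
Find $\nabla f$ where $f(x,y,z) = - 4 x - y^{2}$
(-4, -2*y, 0)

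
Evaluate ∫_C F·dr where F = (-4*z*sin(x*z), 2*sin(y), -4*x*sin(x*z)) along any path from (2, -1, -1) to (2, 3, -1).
2*cos(1) - 2*cos(3)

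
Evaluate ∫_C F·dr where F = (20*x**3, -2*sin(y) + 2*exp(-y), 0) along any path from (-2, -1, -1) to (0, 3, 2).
2*((-40 + cos(3) - cos(1) + E)*exp(3) - 1)*exp(-3)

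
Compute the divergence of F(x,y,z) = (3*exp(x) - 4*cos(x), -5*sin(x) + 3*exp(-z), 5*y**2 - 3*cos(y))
3*exp(x) + 4*sin(x)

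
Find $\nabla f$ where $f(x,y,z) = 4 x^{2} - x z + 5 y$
(8*x - z, 5, -x)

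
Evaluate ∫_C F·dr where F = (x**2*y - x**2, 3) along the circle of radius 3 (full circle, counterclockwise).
-81*pi/4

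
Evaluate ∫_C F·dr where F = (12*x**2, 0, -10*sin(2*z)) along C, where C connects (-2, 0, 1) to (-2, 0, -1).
0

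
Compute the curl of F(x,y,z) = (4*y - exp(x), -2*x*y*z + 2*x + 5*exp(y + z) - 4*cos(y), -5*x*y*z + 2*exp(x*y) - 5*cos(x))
(2*x*y - 5*x*z + 2*x*exp(x*y) - 5*exp(y + z), 5*y*z - 2*y*exp(x*y) - 5*sin(x), -2*y*z - 2)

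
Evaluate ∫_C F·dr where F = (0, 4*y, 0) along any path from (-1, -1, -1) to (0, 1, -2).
0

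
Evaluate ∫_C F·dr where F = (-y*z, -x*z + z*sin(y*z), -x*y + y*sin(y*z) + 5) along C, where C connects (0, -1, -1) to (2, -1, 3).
cos(1) - cos(3) + 26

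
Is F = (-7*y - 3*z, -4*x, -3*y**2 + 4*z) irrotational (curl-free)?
No, ∇×F = (-6*y, -3, 3)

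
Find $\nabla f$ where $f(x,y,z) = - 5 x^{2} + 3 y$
(-10*x, 3, 0)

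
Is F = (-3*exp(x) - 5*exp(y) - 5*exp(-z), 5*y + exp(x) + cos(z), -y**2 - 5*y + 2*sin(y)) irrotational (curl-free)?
No, ∇×F = (-2*y + sin(z) + 2*cos(y) - 5, 5*exp(-z), exp(x) + 5*exp(y))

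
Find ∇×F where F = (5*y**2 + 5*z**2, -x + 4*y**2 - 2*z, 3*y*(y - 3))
(6*y - 7, 10*z, -10*y - 1)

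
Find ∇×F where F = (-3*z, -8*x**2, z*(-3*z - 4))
(0, -3, -16*x)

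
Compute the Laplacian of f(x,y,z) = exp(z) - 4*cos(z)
exp(z) + 4*cos(z)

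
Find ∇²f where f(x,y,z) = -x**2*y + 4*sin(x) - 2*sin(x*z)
2*x**2*sin(x*z) - 2*y + 2*z**2*sin(x*z) - 4*sin(x)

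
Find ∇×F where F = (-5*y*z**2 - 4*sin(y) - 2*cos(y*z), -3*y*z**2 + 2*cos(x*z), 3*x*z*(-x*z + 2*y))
(6*x*z + 2*x*sin(x*z) + 6*y*z, 6*x*z**2 - 16*y*z + 2*y*sin(y*z), 5*z**2 - 2*z*sin(x*z) - 2*z*sin(y*z) + 4*cos(y))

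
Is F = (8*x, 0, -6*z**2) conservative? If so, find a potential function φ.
Yes, F is conservative. φ = 4*x**2 - 2*z**3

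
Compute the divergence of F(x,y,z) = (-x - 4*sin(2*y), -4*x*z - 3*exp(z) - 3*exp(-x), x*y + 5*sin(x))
-1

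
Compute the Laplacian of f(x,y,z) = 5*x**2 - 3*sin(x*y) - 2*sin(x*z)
3*x**2*sin(x*y) + 2*x**2*sin(x*z) + 3*y**2*sin(x*y) + 2*z**2*sin(x*z) + 10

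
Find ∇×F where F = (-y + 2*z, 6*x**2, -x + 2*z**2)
(0, 3, 12*x + 1)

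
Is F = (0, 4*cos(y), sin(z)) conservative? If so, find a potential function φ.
Yes, F is conservative. φ = 4*sin(y) - cos(z)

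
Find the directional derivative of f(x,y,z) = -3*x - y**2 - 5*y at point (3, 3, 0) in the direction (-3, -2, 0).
31*sqrt(13)/13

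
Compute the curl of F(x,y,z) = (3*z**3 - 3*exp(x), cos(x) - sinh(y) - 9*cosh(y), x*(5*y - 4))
(5*x, -5*y + 9*z**2 + 4, -sin(x))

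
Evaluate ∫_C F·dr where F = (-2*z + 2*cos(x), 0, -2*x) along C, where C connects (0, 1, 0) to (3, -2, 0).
2*sin(3)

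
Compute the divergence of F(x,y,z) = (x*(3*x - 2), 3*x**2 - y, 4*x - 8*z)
6*x - 11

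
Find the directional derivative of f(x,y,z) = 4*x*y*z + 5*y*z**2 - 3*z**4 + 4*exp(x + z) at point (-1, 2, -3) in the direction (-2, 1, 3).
sqrt(14)*(4 + 873*exp(4))*exp(-4)/14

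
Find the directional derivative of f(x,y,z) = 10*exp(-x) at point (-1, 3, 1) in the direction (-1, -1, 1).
10*sqrt(3)*E/3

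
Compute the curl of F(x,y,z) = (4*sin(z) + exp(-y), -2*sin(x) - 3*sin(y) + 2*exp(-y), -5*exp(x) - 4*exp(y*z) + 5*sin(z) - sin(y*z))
(-z*(4*exp(y*z) + cos(y*z)), 5*exp(x) + 4*cos(z), -2*cos(x) + exp(-y))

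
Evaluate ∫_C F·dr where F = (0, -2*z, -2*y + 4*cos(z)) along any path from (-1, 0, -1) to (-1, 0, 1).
8*sin(1)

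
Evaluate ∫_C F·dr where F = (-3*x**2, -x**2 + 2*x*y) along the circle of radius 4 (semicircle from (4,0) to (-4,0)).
640/3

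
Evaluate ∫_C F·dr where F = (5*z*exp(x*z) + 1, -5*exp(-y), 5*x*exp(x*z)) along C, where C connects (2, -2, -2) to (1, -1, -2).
-5*exp(2) - 1 - 5*exp(-4) + 5*exp(-2) + 5*E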